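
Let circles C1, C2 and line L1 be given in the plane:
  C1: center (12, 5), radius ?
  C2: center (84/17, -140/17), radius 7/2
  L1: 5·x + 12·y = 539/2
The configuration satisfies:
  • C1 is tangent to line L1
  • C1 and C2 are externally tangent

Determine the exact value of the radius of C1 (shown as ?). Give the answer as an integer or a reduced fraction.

1. [C1‖L1]  r_C1² − 529/4 = 0  ⇒  r_C1 = 23/2 (r>0 drops 1)
2. [ext C1·C2]  r_C1² + 7r_C1 − 851/4 = 0  ⇒  r_C1 = 23/2 (r>0 drops 1)

23/2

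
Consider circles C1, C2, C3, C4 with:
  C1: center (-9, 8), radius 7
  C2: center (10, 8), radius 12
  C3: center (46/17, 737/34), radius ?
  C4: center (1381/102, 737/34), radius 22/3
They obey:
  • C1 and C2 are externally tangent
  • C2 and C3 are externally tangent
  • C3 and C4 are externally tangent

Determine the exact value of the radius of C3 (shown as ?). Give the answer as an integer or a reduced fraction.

1. [ext C2·C3]  r_C3² + 24r_C3 − 385/4 = 0  ⇒  r_C3 = 7/2 (r>0 drops 1)
2. [ext C3·C4]  r_C3² + (44/3)r_C3 − 763/12 = 0  ⇒  r_C3 = 7/2 (r>0 drops 1)

7/2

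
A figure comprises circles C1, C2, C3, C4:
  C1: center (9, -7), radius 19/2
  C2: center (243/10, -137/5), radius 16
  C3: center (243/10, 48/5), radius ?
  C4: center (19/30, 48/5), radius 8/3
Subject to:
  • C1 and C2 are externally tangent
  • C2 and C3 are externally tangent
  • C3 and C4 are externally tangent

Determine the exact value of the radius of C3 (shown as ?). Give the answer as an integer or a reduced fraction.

21

1. [ext C2·C3]  r_C3² + 32r_C3 − 1113 = 0  ⇒  r_C3 = 21 (r>0 drops 1)
2. [ext C3·C4]  r_C3² + (16/3)r_C3 − 553 = 0  ⇒  r_C3 = 21 (r>0 drops 1)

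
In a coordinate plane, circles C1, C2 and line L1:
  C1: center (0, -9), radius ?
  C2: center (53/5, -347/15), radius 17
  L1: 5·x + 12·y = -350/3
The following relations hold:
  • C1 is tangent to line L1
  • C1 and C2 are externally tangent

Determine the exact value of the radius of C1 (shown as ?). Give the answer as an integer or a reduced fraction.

2/3

1. [C1‖L1]  r_C1² − 4/9 = 0  ⇒  r_C1 = 2/3 (r>0 drops 1)
2. [ext C1·C2]  r_C1² + 34r_C1 − 208/9 = 0  ⇒  r_C1 = 2/3 (r>0 drops 1)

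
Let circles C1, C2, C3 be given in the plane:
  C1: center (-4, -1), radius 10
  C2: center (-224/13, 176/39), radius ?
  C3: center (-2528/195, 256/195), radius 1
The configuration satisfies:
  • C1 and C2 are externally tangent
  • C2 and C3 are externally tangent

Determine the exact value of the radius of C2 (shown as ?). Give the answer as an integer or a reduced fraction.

1. [ext C1·C2]  r_C2² + 20r_C2 − 949/9 = 0  ⇒  r_C2 = 13/3 (r>0 drops 1)
2. [ext C2·C3]  r_C2² + 2r_C2 − 247/9 = 0  ⇒  r_C2 = 13/3 (r>0 drops 1)

13/3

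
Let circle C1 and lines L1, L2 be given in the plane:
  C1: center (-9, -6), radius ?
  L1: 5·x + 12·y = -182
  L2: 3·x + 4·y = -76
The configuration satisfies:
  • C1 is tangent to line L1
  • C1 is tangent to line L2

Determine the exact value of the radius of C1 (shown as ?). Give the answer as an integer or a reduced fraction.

1. [C1‖L1]  r_C1² − 25 = 0  ⇒  r_C1 = 5 (r>0 drops 1)
2. [C1‖L2]  r_C1² − 25 = 0  ⇒  r_C1 = 5 (r>0 drops 1)

5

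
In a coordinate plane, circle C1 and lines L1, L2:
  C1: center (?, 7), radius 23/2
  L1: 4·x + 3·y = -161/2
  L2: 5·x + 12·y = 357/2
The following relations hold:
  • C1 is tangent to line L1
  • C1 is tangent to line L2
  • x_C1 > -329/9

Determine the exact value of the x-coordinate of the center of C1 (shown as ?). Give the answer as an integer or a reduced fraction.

-11

1. [C1‖L1]  x_C1² + (203/4)x_C1 + 1749/4 = 0  ⇒  x_C1 = -159/4 or -11
2. [C1‖L2]  x_C1² − (189/5)x_C1 − 2684/5 = 0  ⇒  x_C1 = -11 or 244/5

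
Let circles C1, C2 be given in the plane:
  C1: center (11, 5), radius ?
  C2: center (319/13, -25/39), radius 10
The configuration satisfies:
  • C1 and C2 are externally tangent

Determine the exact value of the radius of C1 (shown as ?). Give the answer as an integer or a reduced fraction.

1. [ext C1·C2]  r_C1² + 20r_C1 − 1036/9 = 0  ⇒  r_C1 = 14/3 (r>0 drops 1)

14/3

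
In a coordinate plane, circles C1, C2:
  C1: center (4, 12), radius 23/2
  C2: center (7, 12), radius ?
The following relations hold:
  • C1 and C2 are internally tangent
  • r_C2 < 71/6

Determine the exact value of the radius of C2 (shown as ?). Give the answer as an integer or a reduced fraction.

1. [int C1,C2]  r_C2² − 23r_C2 + 493/4 = 0  ⇒  r_C2 = 17/2 or 29/2
2. given r_C2 < 71/6: keep 17/2

17/2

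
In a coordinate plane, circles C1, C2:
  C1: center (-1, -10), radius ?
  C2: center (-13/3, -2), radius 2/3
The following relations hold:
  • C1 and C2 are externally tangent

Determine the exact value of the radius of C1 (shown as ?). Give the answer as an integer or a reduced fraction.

8

1. [ext C1·C2]  r_C1² + (4/3)r_C1 − 224/3 = 0  ⇒  r_C1 = 8 (r>0 drops 1)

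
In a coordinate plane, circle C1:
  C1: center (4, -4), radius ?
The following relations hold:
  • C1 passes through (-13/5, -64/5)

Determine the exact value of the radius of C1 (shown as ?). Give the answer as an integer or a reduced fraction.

1. [C1∋P]  r_C1² − 121 = 0  ⇒  r_C1 = 11 (r>0 drops 1)

11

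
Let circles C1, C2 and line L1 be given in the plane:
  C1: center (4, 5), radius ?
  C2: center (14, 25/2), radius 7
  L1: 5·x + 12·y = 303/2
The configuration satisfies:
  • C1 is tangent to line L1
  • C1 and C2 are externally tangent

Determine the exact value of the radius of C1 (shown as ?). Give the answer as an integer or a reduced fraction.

11/2

1. [C1‖L1]  r_C1² − 121/4 = 0  ⇒  r_C1 = 11/2 (r>0 drops 1)
2. [ext C1·C2]  r_C1² + 14r_C1 − 429/4 = 0  ⇒  r_C1 = 11/2 (r>0 drops 1)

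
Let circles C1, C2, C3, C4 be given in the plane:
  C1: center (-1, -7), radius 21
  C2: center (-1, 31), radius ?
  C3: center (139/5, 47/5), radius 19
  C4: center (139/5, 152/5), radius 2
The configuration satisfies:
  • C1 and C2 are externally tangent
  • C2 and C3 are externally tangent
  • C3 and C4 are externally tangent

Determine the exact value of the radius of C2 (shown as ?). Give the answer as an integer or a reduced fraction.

1. [ext C1·C2]  r_C2² + 42r_C2 − 1003 = 0  ⇒  r_C2 = 17 (r>0 drops 1)
2. [ext C2·C3]  r_C2² + 38r_C2 − 935 = 0  ⇒  r_C2 = 17 (r>0 drops 1)

17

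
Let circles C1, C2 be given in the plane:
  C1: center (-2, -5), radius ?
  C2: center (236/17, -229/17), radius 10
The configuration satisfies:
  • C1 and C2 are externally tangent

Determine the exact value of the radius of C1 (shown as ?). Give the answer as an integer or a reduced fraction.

8

1. [ext C1·C2]  r_C1² + 20r_C1 − 224 = 0  ⇒  r_C1 = 8 (r>0 drops 1)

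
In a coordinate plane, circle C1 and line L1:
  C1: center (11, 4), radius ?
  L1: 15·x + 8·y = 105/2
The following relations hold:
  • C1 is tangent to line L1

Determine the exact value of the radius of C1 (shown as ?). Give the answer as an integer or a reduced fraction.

1. [C1‖L1]  r_C1² − 289/4 = 0  ⇒  r_C1 = 17/2 (r>0 drops 1)

17/2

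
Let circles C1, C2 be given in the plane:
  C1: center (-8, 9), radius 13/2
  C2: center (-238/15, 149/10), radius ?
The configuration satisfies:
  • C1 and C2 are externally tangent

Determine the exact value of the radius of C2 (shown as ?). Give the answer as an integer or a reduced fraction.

1. [ext C1·C2]  r_C2² + 13r_C2 − 490/9 = 0  ⇒  r_C2 = 10/3 (r>0 drops 1)

10/3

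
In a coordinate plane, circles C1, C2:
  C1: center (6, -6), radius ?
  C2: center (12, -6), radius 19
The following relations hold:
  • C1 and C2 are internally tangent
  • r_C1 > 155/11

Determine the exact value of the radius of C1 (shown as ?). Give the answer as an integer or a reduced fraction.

1. [int C1,C2]  r_C1² − 38r_C1 + 325 = 0  ⇒  r_C1 = 13 or 25
2. given r_C1 > 155/11: keep 25

25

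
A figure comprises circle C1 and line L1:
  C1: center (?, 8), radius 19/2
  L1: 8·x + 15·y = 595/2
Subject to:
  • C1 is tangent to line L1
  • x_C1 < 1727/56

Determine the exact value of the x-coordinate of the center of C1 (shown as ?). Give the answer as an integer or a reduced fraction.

1. [C1‖L1]  x_C1² − (355/8)x_C1 + 339/4 = 0  ⇒  x_C1 = 2 or 339/8
2. given x_C1 < 1727/56: keep 2

2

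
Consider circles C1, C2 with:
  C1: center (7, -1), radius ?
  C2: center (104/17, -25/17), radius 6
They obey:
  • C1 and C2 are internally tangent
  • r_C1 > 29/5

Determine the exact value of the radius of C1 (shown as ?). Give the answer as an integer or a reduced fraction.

7

1. [int C1,C2]  r_C1² − 12r_C1 + 35 = 0  ⇒  r_C1 = 5 or 7
2. given r_C1 > 29/5: keep 7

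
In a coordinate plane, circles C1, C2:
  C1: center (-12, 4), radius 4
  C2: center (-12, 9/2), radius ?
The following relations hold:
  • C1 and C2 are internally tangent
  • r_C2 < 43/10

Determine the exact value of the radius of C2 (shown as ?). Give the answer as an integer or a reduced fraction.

7/2

1. [int C1,C2]  r_C2² − 8r_C2 + 63/4 = 0  ⇒  r_C2 = 7/2 or 9/2
2. given r_C2 < 43/10: keep 7/2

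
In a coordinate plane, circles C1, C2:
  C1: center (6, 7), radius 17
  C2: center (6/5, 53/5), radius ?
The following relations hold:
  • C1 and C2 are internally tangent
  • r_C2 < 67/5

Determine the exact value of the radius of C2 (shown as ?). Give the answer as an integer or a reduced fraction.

1. [int C1,C2]  r_C2² − 34r_C2 + 253 = 0  ⇒  r_C2 = 11 or 23
2. given r_C2 < 67/5: keep 11

11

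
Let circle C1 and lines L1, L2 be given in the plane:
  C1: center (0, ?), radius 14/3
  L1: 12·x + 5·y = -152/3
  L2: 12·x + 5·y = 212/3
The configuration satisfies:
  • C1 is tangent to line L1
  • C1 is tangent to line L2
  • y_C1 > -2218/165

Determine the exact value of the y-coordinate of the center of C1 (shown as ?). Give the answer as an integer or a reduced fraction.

1. [C1‖L1]  y_C1² + (304/15)y_C1 − 668/15 = 0  ⇒  y_C1 = -334/15 or 2
2. [C1‖L2]  y_C1² − (424/15)y_C1 + 788/15 = 0  ⇒  y_C1 = 2 or 394/15

2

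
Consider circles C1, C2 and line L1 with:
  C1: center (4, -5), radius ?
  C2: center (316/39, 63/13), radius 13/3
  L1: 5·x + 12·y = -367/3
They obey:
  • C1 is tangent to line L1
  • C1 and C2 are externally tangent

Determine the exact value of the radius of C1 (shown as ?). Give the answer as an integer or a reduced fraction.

19/3

1. [C1‖L1]  r_C1² − 361/9 = 0  ⇒  r_C1 = 19/3 (r>0 drops 1)
2. [ext C1·C2]  r_C1² + (26/3)r_C1 − 95 = 0  ⇒  r_C1 = 19/3 (r>0 drops 1)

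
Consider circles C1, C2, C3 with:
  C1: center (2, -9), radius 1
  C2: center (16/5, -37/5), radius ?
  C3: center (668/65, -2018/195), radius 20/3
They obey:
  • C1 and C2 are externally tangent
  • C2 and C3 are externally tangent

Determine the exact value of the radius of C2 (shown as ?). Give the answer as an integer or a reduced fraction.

1. [ext C1·C2]  r_C2² + 2r_C2 − 3 = 0  ⇒  r_C2 = 1 (r>0 drops 1)
2. [ext C2·C3]  r_C2² + (40/3)r_C2 − 43/3 = 0  ⇒  r_C2 = 1 (r>0 drops 1)

1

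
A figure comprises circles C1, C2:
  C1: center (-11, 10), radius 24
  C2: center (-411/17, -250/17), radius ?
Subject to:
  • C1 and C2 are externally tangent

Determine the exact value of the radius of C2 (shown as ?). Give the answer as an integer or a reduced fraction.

4

1. [ext C1·C2]  r_C2² + 48r_C2 − 208 = 0  ⇒  r_C2 = 4 (r>0 drops 1)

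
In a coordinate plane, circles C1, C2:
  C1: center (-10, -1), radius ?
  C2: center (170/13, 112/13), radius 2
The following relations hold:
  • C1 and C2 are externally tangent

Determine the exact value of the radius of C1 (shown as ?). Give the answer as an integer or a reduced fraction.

1. [ext C1·C2]  r_C1² + 4r_C1 − 621 = 0  ⇒  r_C1 = 23 (r>0 drops 1)

23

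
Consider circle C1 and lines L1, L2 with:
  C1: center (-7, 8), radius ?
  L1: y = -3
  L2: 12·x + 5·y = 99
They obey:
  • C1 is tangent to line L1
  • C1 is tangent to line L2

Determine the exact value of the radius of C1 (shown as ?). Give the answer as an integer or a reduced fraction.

1. [C1‖L1]  r_C1² − 121 = 0  ⇒  r_C1 = 11 (r>0 drops 1)
2. [C1‖L2]  r_C1² − 121 = 0  ⇒  r_C1 = 11 (r>0 drops 1)

11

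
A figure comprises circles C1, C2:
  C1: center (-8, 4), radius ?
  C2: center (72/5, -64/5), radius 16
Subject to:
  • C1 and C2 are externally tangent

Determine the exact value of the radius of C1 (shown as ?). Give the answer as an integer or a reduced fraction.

12

1. [ext C1·C2]  r_C1² + 32r_C1 − 528 = 0  ⇒  r_C1 = 12 (r>0 drops 1)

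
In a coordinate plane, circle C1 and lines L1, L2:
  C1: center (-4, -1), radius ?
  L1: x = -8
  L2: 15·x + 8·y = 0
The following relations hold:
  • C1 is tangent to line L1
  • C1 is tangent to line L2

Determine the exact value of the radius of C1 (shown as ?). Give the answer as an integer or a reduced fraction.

1. [C1‖L1]  r_C1² − 16 = 0  ⇒  r_C1 = 4 (r>0 drops 1)
2. [C1‖L2]  r_C1² − 16 = 0  ⇒  r_C1 = 4 (r>0 drops 1)

4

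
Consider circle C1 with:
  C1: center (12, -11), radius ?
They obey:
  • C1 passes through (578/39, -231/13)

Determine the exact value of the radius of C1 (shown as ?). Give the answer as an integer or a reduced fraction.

22/3

1. [C1∋P]  r_C1² − 484/9 = 0  ⇒  r_C1 = 22/3 (r>0 drops 1)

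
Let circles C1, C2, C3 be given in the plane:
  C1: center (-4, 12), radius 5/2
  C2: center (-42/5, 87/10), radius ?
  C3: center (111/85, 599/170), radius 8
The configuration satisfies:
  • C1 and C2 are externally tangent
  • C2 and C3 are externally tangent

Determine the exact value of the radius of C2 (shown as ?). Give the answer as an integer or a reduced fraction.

3

1. [ext C1·C2]  r_C2² + 5r_C2 − 24 = 0  ⇒  r_C2 = 3 (r>0 drops 1)
2. [ext C2·C3]  r_C2² + 16r_C2 − 57 = 0  ⇒  r_C2 = 3 (r>0 drops 1)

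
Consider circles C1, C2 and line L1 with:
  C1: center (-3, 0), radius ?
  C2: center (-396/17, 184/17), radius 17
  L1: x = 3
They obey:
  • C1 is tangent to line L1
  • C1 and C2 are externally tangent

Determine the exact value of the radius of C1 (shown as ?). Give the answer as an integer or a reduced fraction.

6

1. [C1‖L1]  r_C1² − 36 = 0  ⇒  r_C1 = 6 (r>0 drops 1)
2. [ext C1·C2]  r_C1² + 34r_C1 − 240 = 0  ⇒  r_C1 = 6 (r>0 drops 1)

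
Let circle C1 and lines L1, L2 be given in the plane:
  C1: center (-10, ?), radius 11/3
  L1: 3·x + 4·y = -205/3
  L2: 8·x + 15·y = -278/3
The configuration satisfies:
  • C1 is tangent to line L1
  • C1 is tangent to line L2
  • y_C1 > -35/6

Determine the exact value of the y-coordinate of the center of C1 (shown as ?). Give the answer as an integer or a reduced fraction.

1. [C1‖L1]  y_C1² + (115/6)y_C1 + 425/6 = 0  ⇒  y_C1 = -85/6 or -5
2. [C1‖L2]  y_C1² + (76/45)y_C1 − 149/9 = 0  ⇒  y_C1 = -5 or 149/45

-5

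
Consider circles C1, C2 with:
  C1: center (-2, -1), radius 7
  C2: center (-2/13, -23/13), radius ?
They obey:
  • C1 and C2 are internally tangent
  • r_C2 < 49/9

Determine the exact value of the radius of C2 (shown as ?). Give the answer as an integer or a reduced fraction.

1. [int C1,C2]  r_C2² − 14r_C2 + 45 = 0  ⇒  r_C2 = 5 or 9
2. given r_C2 < 49/9: keep 5

5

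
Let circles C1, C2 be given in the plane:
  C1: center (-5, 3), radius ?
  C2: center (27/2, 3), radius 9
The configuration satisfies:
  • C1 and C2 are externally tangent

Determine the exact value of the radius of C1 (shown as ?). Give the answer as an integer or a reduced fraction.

1. [ext C1·C2]  r_C1² + 18r_C1 − 1045/4 = 0  ⇒  r_C1 = 19/2 (r>0 drops 1)

19/2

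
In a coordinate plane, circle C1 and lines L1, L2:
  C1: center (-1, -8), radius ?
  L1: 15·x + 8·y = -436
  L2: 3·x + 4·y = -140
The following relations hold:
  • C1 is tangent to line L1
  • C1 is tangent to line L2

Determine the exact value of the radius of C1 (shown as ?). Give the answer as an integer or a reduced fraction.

1. [C1‖L1]  r_C1² − 441 = 0  ⇒  r_C1 = 21 (r>0 drops 1)
2. [C1‖L2]  r_C1² − 441 = 0  ⇒  r_C1 = 21 (r>0 drops 1)

21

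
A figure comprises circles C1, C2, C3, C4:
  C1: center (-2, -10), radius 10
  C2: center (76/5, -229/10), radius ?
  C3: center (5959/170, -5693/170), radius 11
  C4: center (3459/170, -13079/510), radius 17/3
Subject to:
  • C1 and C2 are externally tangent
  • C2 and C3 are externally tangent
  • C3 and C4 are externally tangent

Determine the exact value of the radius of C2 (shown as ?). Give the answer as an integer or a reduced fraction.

1. [ext C1·C2]  r_C2² + 20r_C2 − 1449/4 = 0  ⇒  r_C2 = 23/2 (r>0 drops 1)
2. [ext C2·C3]  r_C2² + 22r_C2 − 1541/4 = 0  ⇒  r_C2 = 23/2 (r>0 drops 1)

23/2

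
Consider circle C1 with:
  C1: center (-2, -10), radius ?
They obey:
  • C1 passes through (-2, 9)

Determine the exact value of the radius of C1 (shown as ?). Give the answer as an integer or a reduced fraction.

1. [C1∋P]  r_C1² − 361 = 0  ⇒  r_C1 = 19 (r>0 drops 1)

19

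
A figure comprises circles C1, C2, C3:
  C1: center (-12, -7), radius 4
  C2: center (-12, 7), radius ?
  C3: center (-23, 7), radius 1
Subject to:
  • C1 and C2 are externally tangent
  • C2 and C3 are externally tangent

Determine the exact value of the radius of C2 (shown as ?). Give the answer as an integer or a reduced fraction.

1. [ext C1·C2]  r_C2² + 8r_C2 − 180 = 0  ⇒  r_C2 = 10 (r>0 drops 1)
2. [ext C2·C3]  r_C2² + 2r_C2 − 120 = 0  ⇒  r_C2 = 10 (r>0 drops 1)

10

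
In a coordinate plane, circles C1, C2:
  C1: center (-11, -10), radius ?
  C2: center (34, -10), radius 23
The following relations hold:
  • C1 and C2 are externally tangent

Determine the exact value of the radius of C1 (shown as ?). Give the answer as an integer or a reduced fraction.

22

1. [ext C1·C2]  r_C1² + 46r_C1 − 1496 = 0  ⇒  r_C1 = 22 (r>0 drops 1)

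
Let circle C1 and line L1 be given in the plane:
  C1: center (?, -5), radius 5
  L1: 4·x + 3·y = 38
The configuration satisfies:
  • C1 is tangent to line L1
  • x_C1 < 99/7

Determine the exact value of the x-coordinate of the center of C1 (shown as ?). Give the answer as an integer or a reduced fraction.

7

1. [C1‖L1]  x_C1² − (53/2)x_C1 + 273/2 = 0  ⇒  x_C1 = 7 or 39/2
2. given x_C1 < 99/7: keep 7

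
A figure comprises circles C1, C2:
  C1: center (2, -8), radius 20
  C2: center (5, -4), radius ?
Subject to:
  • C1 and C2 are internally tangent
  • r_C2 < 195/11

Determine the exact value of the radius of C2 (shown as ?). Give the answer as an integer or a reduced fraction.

15

1. [int C1,C2]  r_C2² − 40r_C2 + 375 = 0  ⇒  r_C2 = 15 or 25
2. given r_C2 < 195/11: keep 15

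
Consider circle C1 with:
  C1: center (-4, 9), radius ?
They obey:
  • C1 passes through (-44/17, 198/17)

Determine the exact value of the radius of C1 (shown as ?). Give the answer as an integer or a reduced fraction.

3

1. [C1∋P]  r_C1² − 9 = 0  ⇒  r_C1 = 3 (r>0 drops 1)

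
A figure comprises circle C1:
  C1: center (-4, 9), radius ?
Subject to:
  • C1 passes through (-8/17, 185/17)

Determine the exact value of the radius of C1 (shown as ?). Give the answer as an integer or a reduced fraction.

4

1. [C1∋P]  r_C1² − 16 = 0  ⇒  r_C1 = 4 (r>0 drops 1)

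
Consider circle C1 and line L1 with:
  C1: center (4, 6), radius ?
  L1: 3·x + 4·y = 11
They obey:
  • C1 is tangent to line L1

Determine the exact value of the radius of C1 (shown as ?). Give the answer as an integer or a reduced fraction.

1. [C1‖L1]  r_C1² − 25 = 0  ⇒  r_C1 = 5 (r>0 drops 1)

5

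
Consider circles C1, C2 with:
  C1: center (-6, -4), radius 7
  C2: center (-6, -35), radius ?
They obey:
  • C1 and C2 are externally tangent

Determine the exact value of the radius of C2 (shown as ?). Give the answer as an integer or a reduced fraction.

24

1. [ext C1·C2]  r_C2² + 14r_C2 − 912 = 0  ⇒  r_C2 = 24 (r>0 drops 1)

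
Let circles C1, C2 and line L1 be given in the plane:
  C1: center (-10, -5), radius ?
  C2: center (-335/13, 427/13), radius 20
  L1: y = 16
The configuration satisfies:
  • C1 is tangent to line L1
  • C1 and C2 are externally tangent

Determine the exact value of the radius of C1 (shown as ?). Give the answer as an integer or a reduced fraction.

1. [C1‖L1]  r_C1² − 441 = 0  ⇒  r_C1 = 21 (r>0 drops 1)
2. [ext C1·C2]  r_C1² + 40r_C1 − 1281 = 0  ⇒  r_C1 = 21 (r>0 drops 1)

21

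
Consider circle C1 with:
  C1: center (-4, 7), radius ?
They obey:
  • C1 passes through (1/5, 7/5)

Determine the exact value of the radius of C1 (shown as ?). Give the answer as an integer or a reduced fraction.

1. [C1∋P]  r_C1² − 49 = 0  ⇒  r_C1 = 7 (r>0 drops 1)

7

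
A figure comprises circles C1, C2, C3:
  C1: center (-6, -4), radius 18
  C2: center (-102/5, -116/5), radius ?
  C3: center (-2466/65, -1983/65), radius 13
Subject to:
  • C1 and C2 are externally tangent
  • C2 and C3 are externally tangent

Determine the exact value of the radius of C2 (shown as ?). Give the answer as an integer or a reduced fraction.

6

1. [ext C1·C2]  r_C2² + 36r_C2 − 252 = 0  ⇒  r_C2 = 6 (r>0 drops 1)
2. [ext C2·C3]  r_C2² + 26r_C2 − 192 = 0  ⇒  r_C2 = 6 (r>0 drops 1)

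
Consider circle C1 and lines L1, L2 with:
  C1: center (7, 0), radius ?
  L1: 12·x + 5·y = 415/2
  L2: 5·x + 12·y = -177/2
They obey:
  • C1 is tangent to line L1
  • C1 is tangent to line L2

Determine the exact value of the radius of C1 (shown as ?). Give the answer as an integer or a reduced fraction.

1. [C1‖L1]  r_C1² − 361/4 = 0  ⇒  r_C1 = 19/2 (r>0 drops 1)
2. [C1‖L2]  r_C1² − 361/4 = 0  ⇒  r_C1 = 19/2 (r>0 drops 1)

19/2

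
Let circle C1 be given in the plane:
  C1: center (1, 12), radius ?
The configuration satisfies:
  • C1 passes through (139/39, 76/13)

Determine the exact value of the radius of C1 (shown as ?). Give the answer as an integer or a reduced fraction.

1. [C1∋P]  r_C1² − 400/9 = 0  ⇒  r_C1 = 20/3 (r>0 drops 1)

20/3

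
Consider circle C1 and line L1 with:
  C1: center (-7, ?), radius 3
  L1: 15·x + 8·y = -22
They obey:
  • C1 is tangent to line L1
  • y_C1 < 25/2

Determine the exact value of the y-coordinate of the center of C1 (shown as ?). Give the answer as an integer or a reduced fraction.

1. [C1‖L1]  y_C1² − (83/4)y_C1 + 67 = 0  ⇒  y_C1 = 4 or 67/4
2. given y_C1 < 25/2: keep 4

4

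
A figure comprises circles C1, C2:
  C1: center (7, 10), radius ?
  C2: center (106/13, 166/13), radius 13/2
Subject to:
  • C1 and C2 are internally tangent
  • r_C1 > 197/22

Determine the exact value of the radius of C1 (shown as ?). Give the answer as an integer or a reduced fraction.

19/2

1. [int C1,C2]  r_C1² − 13r_C1 + 133/4 = 0  ⇒  r_C1 = 7/2 or 19/2
2. given r_C1 > 197/22: keep 19/2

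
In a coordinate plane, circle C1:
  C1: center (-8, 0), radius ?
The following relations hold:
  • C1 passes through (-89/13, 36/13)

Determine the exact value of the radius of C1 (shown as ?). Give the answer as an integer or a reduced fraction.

1. [C1∋P]  r_C1² − 9 = 0  ⇒  r_C1 = 3 (r>0 drops 1)

3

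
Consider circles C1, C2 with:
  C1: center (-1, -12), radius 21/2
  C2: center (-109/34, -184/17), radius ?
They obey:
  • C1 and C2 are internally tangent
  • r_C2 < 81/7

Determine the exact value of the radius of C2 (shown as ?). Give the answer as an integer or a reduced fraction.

1. [int C1,C2]  r_C2² − 21r_C2 + 104 = 0  ⇒  r_C2 = 8 or 13
2. given r_C2 < 81/7: keep 8

8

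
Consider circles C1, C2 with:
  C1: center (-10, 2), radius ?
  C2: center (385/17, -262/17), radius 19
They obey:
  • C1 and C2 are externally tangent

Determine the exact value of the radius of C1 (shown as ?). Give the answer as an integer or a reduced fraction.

1. [ext C1·C2]  r_C1² + 38r_C1 − 1008 = 0  ⇒  r_C1 = 18 (r>0 drops 1)

18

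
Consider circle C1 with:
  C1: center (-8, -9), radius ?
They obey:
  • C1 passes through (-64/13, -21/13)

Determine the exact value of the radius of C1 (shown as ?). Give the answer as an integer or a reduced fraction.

1. [C1∋P]  r_C1² − 64 = 0  ⇒  r_C1 = 8 (r>0 drops 1)

8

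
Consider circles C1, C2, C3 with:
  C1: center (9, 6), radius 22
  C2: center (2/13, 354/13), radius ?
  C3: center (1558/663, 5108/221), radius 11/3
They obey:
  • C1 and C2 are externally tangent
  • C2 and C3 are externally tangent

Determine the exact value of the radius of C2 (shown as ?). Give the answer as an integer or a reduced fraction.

1

1. [ext C1·C2]  r_C2² + 44r_C2 − 45 = 0  ⇒  r_C2 = 1 (r>0 drops 1)
2. [ext C2·C3]  r_C2² + (22/3)r_C2 − 25/3 = 0  ⇒  r_C2 = 1 (r>0 drops 1)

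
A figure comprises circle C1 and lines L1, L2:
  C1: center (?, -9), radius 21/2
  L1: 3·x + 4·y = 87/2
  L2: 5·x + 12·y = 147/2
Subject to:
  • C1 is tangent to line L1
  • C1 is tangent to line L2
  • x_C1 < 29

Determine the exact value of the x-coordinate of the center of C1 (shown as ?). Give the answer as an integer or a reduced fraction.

1. [C1‖L1]  x_C1² − 53x_C1 + 396 = 0  ⇒  x_C1 = 9 or 44
2. [C1‖L2]  x_C1² − (363/5)x_C1 + 2862/5 = 0  ⇒  x_C1 = 9 or 318/5

9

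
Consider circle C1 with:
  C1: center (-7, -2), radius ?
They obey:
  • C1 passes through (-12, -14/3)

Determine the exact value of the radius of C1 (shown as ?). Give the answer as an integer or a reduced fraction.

17/3

1. [C1∋P]  r_C1² − 289/9 = 0  ⇒  r_C1 = 17/3 (r>0 drops 1)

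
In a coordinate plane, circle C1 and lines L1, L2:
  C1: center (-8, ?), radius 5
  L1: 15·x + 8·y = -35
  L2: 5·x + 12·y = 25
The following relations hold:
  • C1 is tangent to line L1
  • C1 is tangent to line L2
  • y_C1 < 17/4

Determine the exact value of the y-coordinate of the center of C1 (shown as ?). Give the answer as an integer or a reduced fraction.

1. [C1‖L1]  y_C1² − (85/4)y_C1 = 0  ⇒  y_C1 = 0 or 85/4
2. [C1‖L2]  y_C1² − (65/6)y_C1 = 0  ⇒  y_C1 = 0 or 65/6

0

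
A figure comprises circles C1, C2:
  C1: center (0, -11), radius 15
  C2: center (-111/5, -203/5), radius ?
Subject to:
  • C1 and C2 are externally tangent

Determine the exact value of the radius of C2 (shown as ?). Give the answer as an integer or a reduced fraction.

22

1. [ext C1·C2]  r_C2² + 30r_C2 − 1144 = 0  ⇒  r_C2 = 22 (r>0 drops 1)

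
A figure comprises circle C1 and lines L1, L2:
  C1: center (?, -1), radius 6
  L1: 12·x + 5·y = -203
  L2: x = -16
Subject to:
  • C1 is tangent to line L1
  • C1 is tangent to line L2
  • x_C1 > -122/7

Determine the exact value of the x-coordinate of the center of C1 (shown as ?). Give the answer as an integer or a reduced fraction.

1. [C1‖L1]  x_C1² + 33x_C1 + 230 = 0  ⇒  x_C1 = -23 or -10
2. [C1‖L2]  x_C1² + 32x_C1 + 220 = 0  ⇒  x_C1 = -22 or -10

-10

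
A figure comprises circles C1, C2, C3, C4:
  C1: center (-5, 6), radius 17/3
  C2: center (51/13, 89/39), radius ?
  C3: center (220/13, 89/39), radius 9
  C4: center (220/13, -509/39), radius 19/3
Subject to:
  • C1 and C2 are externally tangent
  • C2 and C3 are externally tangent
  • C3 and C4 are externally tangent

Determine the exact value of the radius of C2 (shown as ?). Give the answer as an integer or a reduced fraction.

1. [ext C1·C2]  r_C2² + (34/3)r_C2 − 184/3 = 0  ⇒  r_C2 = 4 (r>0 drops 1)
2. [ext C2·C3]  r_C2² + 18r_C2 − 88 = 0  ⇒  r_C2 = 4 (r>0 drops 1)

4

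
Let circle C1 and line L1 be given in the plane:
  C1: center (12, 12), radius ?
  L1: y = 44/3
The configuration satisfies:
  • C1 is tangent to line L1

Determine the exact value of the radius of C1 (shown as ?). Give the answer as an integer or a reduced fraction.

1. [C1‖L1]  r_C1² − 64/9 = 0  ⇒  r_C1 = 8/3 (r>0 drops 1)

8/3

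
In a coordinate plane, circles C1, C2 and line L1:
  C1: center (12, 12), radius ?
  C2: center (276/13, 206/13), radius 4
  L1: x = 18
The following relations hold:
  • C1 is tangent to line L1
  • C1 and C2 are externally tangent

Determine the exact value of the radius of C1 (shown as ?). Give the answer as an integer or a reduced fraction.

6

1. [C1‖L1]  r_C1² − 36 = 0  ⇒  r_C1 = 6 (r>0 drops 1)
2. [ext C1·C2]  r_C1² + 8r_C1 − 84 = 0  ⇒  r_C1 = 6 (r>0 drops 1)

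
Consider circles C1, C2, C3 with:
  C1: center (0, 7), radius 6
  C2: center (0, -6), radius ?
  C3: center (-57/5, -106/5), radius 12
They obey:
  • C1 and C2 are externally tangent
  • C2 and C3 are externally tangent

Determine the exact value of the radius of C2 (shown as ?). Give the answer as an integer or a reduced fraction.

7

1. [ext C1·C2]  r_C2² + 12r_C2 − 133 = 0  ⇒  r_C2 = 7 (r>0 drops 1)
2. [ext C2·C3]  r_C2² + 24r_C2 − 217 = 0  ⇒  r_C2 = 7 (r>0 drops 1)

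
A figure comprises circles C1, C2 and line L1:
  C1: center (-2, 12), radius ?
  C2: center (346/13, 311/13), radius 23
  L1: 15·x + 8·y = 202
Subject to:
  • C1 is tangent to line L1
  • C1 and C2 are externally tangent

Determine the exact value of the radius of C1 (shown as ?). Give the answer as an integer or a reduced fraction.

1. [C1‖L1]  r_C1² − 64 = 0  ⇒  r_C1 = 8 (r>0 drops 1)
2. [ext C1·C2]  r_C1² + 46r_C1 − 432 = 0  ⇒  r_C1 = 8 (r>0 drops 1)

8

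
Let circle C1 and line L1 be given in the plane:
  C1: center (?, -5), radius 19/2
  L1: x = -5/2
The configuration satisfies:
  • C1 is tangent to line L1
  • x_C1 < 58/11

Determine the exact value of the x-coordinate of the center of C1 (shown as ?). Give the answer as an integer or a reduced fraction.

1. [C1‖L1]  x_C1² + 5x_C1 − 84 = 0  ⇒  x_C1 = -12 or 7
2. given x_C1 < 58/11: keep -12

-12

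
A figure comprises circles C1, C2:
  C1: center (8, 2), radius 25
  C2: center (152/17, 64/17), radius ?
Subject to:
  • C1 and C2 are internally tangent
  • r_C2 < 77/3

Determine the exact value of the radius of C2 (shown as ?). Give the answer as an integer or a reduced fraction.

1. [int C1,C2]  r_C2² − 50r_C2 + 621 = 0  ⇒  r_C2 = 23 or 27
2. given r_C2 < 77/3: keep 23

23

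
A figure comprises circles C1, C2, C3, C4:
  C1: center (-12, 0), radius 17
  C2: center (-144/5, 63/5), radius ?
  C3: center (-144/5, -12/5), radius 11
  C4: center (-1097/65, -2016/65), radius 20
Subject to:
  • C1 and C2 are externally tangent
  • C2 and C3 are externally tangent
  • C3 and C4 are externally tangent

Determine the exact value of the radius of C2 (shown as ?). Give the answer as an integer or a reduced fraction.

4

1. [ext C1·C2]  r_C2² + 34r_C2 − 152 = 0  ⇒  r_C2 = 4 (r>0 drops 1)
2. [ext C2·C3]  r_C2² + 22r_C2 − 104 = 0  ⇒  r_C2 = 4 (r>0 drops 1)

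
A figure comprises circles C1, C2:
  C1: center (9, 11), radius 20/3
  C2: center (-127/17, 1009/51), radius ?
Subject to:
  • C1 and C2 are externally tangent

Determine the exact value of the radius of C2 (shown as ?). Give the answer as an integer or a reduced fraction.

12

1. [ext C1·C2]  r_C2² + (40/3)r_C2 − 304 = 0  ⇒  r_C2 = 12 (r>0 drops 1)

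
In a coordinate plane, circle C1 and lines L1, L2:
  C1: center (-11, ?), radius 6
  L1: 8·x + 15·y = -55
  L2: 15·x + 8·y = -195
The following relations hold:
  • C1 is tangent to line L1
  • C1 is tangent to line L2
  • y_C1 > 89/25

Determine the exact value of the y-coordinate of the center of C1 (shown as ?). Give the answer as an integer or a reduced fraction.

1. [C1‖L1]  y_C1² − (22/5)y_C1 − 207/5 = 0  ⇒  y_C1 = -23/5 or 9
2. [C1‖L2]  y_C1² + (15/2)y_C1 − 297/2 = 0  ⇒  y_C1 = -33/2 or 9

9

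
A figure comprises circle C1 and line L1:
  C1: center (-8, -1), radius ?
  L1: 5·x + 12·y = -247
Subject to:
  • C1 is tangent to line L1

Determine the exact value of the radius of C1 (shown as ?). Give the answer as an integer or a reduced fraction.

15

1. [C1‖L1]  r_C1² − 225 = 0  ⇒  r_C1 = 15 (r>0 drops 1)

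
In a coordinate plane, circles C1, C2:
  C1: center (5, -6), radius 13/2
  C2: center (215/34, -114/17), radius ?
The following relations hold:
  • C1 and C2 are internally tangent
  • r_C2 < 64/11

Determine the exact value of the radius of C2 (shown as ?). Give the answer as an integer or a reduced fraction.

5

1. [int C1,C2]  r_C2² − 13r_C2 + 40 = 0  ⇒  r_C2 = 5 or 8
2. given r_C2 < 64/11: keep 5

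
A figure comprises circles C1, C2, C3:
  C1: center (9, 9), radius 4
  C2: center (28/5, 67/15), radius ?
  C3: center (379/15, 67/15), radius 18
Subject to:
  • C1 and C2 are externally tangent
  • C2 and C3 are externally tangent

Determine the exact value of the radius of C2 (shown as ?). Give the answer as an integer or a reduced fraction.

5/3

1. [ext C1·C2]  r_C2² + 8r_C2 − 145/9 = 0  ⇒  r_C2 = 5/3 (r>0 drops 1)
2. [ext C2·C3]  r_C2² + 36r_C2 − 565/9 = 0  ⇒  r_C2 = 5/3 (r>0 drops 1)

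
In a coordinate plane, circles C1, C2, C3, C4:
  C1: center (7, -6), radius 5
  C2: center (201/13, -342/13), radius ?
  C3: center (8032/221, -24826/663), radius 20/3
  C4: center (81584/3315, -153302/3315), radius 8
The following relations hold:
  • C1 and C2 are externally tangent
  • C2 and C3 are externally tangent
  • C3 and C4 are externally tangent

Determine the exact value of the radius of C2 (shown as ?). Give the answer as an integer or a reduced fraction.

1. [ext C1·C2]  r_C2² + 10r_C2 − 459 = 0  ⇒  r_C2 = 17 (r>0 drops 1)
2. [ext C2·C3]  r_C2² + (40/3)r_C2 − 1547/3 = 0  ⇒  r_C2 = 17 (r>0 drops 1)

17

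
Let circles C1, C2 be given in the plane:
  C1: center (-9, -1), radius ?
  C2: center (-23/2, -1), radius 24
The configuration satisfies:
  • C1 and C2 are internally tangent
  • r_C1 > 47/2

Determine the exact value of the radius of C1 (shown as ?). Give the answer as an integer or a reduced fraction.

53/2

1. [int C1,C2]  r_C1² − 48r_C1 + 2279/4 = 0  ⇒  r_C1 = 43/2 or 53/2
2. given r_C1 > 47/2: keep 53/2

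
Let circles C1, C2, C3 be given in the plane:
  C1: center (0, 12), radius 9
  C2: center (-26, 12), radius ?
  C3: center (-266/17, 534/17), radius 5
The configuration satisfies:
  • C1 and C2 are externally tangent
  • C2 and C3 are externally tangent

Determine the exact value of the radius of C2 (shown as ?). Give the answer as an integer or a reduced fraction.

17

1. [ext C1·C2]  r_C2² + 18r_C2 − 595 = 0  ⇒  r_C2 = 17 (r>0 drops 1)
2. [ext C2·C3]  r_C2² + 10r_C2 − 459 = 0  ⇒  r_C2 = 17 (r>0 drops 1)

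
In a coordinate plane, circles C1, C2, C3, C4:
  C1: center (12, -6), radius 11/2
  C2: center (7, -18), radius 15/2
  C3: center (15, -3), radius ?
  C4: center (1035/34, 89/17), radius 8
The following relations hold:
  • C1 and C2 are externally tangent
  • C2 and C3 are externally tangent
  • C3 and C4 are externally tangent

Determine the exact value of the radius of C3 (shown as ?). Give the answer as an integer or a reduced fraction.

1. [ext C2·C3]  r_C3² + 15r_C3 − 931/4 = 0  ⇒  r_C3 = 19/2 (r>0 drops 1)
2. [ext C3·C4]  r_C3² + 16r_C3 − 969/4 = 0  ⇒  r_C3 = 19/2 (r>0 drops 1)

19/2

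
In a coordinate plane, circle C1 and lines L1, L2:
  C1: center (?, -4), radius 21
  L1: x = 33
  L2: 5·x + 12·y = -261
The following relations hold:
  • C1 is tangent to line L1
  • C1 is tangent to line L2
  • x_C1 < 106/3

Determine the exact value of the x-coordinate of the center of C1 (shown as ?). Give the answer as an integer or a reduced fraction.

1. [C1‖L1]  x_C1² − 66x_C1 + 648 = 0  ⇒  x_C1 = 12 or 54
2. [C1‖L2]  x_C1² + (426/5)x_C1 − 5832/5 = 0  ⇒  x_C1 = -486/5 or 12

12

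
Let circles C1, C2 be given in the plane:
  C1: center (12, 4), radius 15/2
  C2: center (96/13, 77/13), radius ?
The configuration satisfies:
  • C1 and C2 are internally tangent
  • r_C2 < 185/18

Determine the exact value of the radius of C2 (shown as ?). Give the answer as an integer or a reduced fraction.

5/2

1. [int C1,C2]  r_C2² − 15r_C2 + 125/4 = 0  ⇒  r_C2 = 5/2 or 25/2
2. given r_C2 < 185/18: keep 5/2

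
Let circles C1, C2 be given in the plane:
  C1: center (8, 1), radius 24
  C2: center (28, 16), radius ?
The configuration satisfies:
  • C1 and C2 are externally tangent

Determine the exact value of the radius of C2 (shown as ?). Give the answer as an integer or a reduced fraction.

1

1. [ext C1·C2]  r_C2² + 48r_C2 − 49 = 0  ⇒  r_C2 = 1 (r>0 drops 1)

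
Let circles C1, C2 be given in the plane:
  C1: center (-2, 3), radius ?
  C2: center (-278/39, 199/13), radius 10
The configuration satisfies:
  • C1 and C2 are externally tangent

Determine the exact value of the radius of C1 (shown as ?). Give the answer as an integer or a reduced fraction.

10/3

1. [ext C1·C2]  r_C1² + 20r_C1 − 700/9 = 0  ⇒  r_C1 = 10/3 (r>0 drops 1)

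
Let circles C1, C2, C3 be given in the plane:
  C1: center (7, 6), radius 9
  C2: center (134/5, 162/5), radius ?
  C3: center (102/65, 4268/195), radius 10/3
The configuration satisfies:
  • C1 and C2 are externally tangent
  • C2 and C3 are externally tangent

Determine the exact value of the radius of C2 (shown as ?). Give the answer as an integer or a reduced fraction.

1. [ext C1·C2]  r_C2² + 18r_C2 − 1008 = 0  ⇒  r_C2 = 24 (r>0 drops 1)
2. [ext C2·C3]  r_C2² + (20/3)r_C2 − 736 = 0  ⇒  r_C2 = 24 (r>0 drops 1)

24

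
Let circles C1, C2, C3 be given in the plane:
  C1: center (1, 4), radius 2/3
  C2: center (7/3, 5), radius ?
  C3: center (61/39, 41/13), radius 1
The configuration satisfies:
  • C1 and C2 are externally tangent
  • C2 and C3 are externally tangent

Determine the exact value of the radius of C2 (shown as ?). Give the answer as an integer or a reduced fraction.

1

1. [ext C1·C2]  r_C2² + (4/3)r_C2 − 7/3 = 0  ⇒  r_C2 = 1 (r>0 drops 1)
2. [ext C2·C3]  r_C2² + 2r_C2 − 3 = 0  ⇒  r_C2 = 1 (r>0 drops 1)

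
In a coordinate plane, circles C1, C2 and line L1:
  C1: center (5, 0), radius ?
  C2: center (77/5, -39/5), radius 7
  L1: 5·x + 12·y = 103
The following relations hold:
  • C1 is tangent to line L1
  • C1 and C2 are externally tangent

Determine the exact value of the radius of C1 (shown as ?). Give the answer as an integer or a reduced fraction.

1. [C1‖L1]  r_C1² − 36 = 0  ⇒  r_C1 = 6 (r>0 drops 1)
2. [ext C1·C2]  r_C1² + 14r_C1 − 120 = 0  ⇒  r_C1 = 6 (r>0 drops 1)

6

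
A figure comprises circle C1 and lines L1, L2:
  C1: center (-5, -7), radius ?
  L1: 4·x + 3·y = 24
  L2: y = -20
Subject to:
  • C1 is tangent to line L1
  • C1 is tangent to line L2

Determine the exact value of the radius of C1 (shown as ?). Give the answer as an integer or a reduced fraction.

13

1. [C1‖L1]  r_C1² − 169 = 0  ⇒  r_C1 = 13 (r>0 drops 1)
2. [C1‖L2]  r_C1² − 169 = 0  ⇒  r_C1 = 13 (r>0 drops 1)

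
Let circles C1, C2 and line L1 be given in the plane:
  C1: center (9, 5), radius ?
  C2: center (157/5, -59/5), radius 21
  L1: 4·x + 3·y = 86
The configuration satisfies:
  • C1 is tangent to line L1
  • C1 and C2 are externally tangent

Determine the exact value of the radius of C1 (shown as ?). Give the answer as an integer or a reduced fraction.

7

1. [C1‖L1]  r_C1² − 49 = 0  ⇒  r_C1 = 7 (r>0 drops 1)
2. [ext C1·C2]  r_C1² + 42r_C1 − 343 = 0  ⇒  r_C1 = 7 (r>0 drops 1)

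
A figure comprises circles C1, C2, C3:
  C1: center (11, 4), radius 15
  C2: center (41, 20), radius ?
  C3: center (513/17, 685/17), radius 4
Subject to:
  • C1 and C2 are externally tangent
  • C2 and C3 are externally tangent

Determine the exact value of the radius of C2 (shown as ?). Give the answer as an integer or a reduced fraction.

19

1. [ext C1·C2]  r_C2² + 30r_C2 − 931 = 0  ⇒  r_C2 = 19 (r>0 drops 1)
2. [ext C2·C3]  r_C2² + 8r_C2 − 513 = 0  ⇒  r_C2 = 19 (r>0 drops 1)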